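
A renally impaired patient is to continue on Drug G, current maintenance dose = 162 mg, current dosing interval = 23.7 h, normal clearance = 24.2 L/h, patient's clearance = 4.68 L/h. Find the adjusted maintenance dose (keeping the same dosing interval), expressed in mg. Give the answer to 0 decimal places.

To keep the same average steady-state level, dosing rate must scale with clearance.
CL ratio = 4.68 / 24.2 = 0.1934
New dose (same interval) = 162 × 0.1934 = 31.33 mg

31 mg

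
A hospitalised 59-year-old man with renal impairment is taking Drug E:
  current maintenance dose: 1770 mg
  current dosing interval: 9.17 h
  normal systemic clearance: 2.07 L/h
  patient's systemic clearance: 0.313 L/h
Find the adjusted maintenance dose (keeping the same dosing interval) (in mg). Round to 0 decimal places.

268 mg

To keep the same average steady-state level, dosing rate must scale with clearance.
CL ratio = 0.313 / 2.07 = 0.1512
New dose (same interval) = 1770 × 0.1512 = 267.6 mg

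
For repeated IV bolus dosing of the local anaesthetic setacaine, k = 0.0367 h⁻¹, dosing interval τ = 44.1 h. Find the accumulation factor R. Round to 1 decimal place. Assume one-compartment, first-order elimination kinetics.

1.2

e^(−kτ) = e^(−0.03670 × 44.1) = 0.1982
Accumulation ratio R = 1 / (1 − e^(−kτ)) = 1 / (1 − 0.1982) = 1.247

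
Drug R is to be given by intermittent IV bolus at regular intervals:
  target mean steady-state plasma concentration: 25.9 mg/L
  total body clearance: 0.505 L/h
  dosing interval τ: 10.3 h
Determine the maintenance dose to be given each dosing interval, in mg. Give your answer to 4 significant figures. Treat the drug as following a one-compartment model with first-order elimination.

At steady state, Dose/τ = Css × CL.
Dose = Css × CL × τ = 25.9 × 0.5050 × 10.3 = 134.7 mg

134.7 mg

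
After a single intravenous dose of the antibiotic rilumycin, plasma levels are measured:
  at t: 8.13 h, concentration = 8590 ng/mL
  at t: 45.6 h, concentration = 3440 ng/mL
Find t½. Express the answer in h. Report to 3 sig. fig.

28.4 h

k = ln(C₁/C₂) / (t₂ − t₁) = ln(8590/3440) / (45.6 − 8.13)
  = 0.9151 / 37.47 = 0.02442 h⁻¹
t½ = ln2 / k = 0.693147 / 0.02442 = 28.38 h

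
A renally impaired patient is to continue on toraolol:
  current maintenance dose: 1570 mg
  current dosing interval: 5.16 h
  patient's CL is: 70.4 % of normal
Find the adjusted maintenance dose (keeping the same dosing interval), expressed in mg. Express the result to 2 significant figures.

1100 mg

To keep the same average steady-state level, dosing rate must scale with clearance.
CL ratio = 70.4 / 100 = 0.7040
New dose (same interval) = 1570 × 0.7040 = 1105 mg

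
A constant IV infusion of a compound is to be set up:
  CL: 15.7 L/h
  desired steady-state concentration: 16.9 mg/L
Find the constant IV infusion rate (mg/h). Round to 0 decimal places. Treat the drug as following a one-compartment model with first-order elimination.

At steady state, infusion rate R₀ = Css × CL = 16.9 × 15.70 = 265.3 mg/h

265 mg/h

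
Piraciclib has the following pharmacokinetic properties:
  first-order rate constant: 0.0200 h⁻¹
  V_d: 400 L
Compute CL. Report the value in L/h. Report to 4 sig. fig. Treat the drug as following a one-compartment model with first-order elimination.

8.000 L/h

CL = k × Vd = 0.0200 × 400 = 8.000 L/h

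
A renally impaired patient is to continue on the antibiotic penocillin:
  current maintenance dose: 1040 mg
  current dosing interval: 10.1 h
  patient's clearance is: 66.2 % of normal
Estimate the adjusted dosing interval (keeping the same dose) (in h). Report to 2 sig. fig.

15 h

To keep the same average steady-state level, dosing rate must scale with clearance.
CL ratio = 66.2 / 100 = 0.6620
New interval (same dose) = 10.1 / 0.6620 = 15.26 h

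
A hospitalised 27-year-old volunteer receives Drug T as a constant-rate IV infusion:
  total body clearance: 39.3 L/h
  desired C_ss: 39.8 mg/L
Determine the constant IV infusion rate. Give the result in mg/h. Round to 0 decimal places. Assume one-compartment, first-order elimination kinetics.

1564 mg/h

At steady state, infusion rate R₀ = Css × CL = 39.8 × 39.30 = 1564 mg/h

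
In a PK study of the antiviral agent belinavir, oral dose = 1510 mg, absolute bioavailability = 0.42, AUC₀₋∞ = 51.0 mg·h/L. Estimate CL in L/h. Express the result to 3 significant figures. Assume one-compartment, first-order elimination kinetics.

CL = F·Dose / AUC = 0.42 × 1510 / 51.0 = 12.44 L/h

12.4 L/h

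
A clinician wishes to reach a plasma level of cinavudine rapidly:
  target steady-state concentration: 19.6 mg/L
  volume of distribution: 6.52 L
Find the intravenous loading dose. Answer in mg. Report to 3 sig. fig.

LD = Css × Vd = 19.6 × 6.52 = 127.8 mg

128 mg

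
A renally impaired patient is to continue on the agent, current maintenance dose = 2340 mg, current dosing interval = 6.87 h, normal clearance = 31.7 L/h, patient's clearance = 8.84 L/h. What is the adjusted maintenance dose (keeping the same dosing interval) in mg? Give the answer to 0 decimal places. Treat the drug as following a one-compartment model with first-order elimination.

To keep the same average steady-state level, dosing rate must scale with clearance.
CL ratio = 8.84 / 31.7 = 0.2789
New dose (same interval) = 2340 × 0.2789 = 652.6 mg

653 mg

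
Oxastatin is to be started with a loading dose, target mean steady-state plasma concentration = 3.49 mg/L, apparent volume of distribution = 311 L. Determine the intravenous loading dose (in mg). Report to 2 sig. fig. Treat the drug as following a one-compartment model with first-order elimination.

1100 mg

LD = Css × Vd = 3.49 × 311 = 1085 mg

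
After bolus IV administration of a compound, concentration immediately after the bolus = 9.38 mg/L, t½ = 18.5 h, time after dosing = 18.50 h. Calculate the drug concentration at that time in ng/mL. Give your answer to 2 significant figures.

4700 ng/mL

k = ln2 / t½ = 0.693147 / 18.5 = 0.03747 h⁻¹
t / t½ = 18.50 / 18.5 = 1 half-lives
C = C₀ × (1/2)^1 = 9.380 × 0.5000 = 4.690 mg/L
Convert: 4.690 mg/L × 1000 = 4690 ng/mL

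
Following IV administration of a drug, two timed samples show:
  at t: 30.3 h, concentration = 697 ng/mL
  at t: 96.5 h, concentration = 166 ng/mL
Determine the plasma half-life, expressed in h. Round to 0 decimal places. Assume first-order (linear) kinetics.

32 h

k = ln(C₁/C₂) / (t₂ − t₁) = ln(697/166) / (96.5 − 30.3)
  = 1.435 / 66.20 = 0.02168 h⁻¹
t½ = ln2 / k = 0.693147 / 0.02168 = 31.97 h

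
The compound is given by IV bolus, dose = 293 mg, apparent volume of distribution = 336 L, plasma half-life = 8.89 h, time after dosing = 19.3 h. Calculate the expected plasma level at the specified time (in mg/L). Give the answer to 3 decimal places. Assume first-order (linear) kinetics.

C₀ = Dose / Vd = 293.0 / 336 = 0.8720 mg/L
k = ln2 / t½ = 0.693147 / 8.89 = 0.07797 h⁻¹
C = C₀ · e^(−k·t) = 0.8720 × e^(−0.07797 × 19.3)
  = 0.8720 × 0.2221 = 0.1937 mg/L

0.194 mg/L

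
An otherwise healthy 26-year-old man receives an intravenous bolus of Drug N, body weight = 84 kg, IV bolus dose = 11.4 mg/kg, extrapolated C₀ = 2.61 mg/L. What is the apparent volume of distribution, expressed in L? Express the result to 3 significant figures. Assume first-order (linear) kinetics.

Dose = 11.4 × 84 = 957.6 mg
Vd = Dose / C₀ = 957.6 / 2.61 = 366.9 L

367 L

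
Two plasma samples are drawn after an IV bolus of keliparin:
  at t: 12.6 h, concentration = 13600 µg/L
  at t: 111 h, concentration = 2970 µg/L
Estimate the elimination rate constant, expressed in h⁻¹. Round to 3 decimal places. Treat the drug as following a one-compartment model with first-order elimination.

0.015 h⁻¹

k = ln(C₁/C₂) / (t₂ − t₁) = ln(13600/2970) / (111 − 12.6)
  = 1.522 / 98.40 = 0.01547 h⁻¹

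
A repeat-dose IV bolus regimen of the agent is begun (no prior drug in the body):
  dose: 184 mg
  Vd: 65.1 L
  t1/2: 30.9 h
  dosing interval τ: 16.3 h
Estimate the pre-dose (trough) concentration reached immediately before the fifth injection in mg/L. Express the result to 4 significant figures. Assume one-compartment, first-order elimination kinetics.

4.920 mg/L

C₀ per dose = Dose / Vd = 184 / 65.1 = 2.826 mg/L
k = ln2 / t½ = 0.693147 / 30.9 = 0.02243 h⁻¹
Fraction remaining after one interval: r = e^(−kτ) = e^(−0.02243 × 16.3) = 0.6938
Before dose 5, 4 doses have been given (aged 1τ, 2τ, 3τ, 4τ).
C_trough = C₀ × (r + r² + … + r^4) = C₀ × r(1−r^4)/(1−r)
        = 2.826 × 0.6938 × (1 − 0.2317) / (1 − 0.6938) = 4.920 mg/L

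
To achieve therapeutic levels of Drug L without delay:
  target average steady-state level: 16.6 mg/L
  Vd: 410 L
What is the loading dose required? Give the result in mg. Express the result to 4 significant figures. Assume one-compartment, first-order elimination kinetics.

6806 mg

LD = Css × Vd = 16.6 × 410 = 6806 mg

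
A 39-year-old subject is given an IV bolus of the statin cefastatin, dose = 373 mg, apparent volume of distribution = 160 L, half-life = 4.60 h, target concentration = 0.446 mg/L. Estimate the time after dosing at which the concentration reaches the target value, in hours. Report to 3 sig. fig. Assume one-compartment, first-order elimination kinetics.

C₀ = Dose / Vd = 373.0 / 160 = 2.331 mg/L
k = ln2 / t½ = 0.693147 / 4.60 = 0.1507 h⁻¹
t = ln(C₀ / C) / k = ln(2.331 / 0.446) / 0.1507
  = ln(5.226) / 0.1507 = 1.654 / 0.1507 = 10.98 h

11.0 h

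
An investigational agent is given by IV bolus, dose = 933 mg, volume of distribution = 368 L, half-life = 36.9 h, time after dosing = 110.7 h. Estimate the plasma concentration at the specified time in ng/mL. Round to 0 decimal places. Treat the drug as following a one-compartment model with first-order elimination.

C₀ = Dose / Vd = 933.0 / 368 = 2.535 mg/L
k = ln2 / t½ = 0.693147 / 36.9 = 0.01878 h⁻¹
t / t½ = 110.7 / 36.9 = 3 half-lives
C = C₀ × (1/2)^3 = 2.535 × 0.1250 = 0.3169 mg/L
Convert: 0.3169 mg/L × 1000 = 316.9 ng/mL

317 ng/mL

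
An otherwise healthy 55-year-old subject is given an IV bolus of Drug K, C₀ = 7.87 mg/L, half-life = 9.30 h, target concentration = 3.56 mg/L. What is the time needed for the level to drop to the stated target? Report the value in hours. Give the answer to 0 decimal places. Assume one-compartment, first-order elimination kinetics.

k = ln2 / t½ = 0.693147 / 9.30 = 0.07453 h⁻¹
t = ln(C₀ / C) / k = ln(7.870 / 3.56) / 0.07453
  = ln(2.211) / 0.07453 = 0.7934 / 0.07453 = 10.65 h

11 h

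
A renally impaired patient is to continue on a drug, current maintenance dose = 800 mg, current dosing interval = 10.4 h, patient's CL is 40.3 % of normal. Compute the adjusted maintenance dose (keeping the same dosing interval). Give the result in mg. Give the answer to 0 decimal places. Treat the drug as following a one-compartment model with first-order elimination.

To keep the same average steady-state level, dosing rate must scale with clearance.
CL ratio = 40.3 / 100 = 0.4030
New dose (same interval) = 800 × 0.4030 = 322.4 mg

322 mg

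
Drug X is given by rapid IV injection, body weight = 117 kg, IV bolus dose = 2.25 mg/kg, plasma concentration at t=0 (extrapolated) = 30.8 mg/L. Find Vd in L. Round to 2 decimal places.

Dose = 2.25 × 117 = 263.3 mg
Vd = Dose / C₀ = 263.3 / 30.8 = 8.549 L

8.55 L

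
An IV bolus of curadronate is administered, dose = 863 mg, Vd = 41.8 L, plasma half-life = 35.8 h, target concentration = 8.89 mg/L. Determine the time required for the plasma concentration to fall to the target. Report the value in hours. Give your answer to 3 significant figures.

C₀ = Dose / Vd = 863.0 / 41.8 = 20.65 mg/L
k = ln2 / t½ = 0.693147 / 35.8 = 0.01936 h⁻¹
t = ln(C₀ / C) / k = ln(20.65 / 8.89) / 0.01936
  = ln(2.323) / 0.01936 = 0.8429 / 0.01936 = 43.54 h

43.5 h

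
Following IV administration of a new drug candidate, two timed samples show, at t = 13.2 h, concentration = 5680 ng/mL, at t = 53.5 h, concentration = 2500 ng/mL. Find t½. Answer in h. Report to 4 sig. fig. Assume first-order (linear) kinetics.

34.04 h

k = ln(C₁/C₂) / (t₂ − t₁) = ln(5680/2500) / (53.5 − 13.2)
  = 0.8207 / 40.30 = 0.02036 h⁻¹
t½ = ln2 / k = 0.693147 / 0.02036 = 34.04 h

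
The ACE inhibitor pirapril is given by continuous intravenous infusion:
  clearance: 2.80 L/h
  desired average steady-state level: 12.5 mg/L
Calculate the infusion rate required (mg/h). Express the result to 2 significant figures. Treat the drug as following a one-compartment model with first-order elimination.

35 mg/h

At steady state, infusion rate R₀ = Css × CL = 12.5 × 2.800 = 35.00 mg/h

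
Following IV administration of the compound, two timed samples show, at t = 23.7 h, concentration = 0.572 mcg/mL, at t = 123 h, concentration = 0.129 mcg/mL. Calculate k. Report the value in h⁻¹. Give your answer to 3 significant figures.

k = ln(C₁/C₂) / (t₂ − t₁) = ln(0.572/0.129) / (123 − 23.7)
  = 1.489 / 99.30 = 0.01499 h⁻¹

0.0150 h⁻¹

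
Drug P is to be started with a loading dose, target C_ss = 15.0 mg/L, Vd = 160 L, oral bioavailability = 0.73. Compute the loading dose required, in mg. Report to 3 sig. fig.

LD = Css × Vd / F = 15.0 × 160 / 0.73 = 3288 mg

3290 mg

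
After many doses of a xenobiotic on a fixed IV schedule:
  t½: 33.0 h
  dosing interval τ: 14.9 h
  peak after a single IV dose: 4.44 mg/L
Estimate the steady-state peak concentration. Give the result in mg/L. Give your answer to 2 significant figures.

k = ln2 / t½ = 0.693147 / 33.0 = 0.02100 h⁻¹
e^(−kτ) = e^(−0.02100 × 14.9) = 0.7313
Accumulation ratio R = 1 / (1 − e^(−kτ)) = 1 / (1 − 0.7313) = 3.722
Steady-state peak = C₀ × R = 4.44 × 3.722 = 16.53 mg/L

17 mg/L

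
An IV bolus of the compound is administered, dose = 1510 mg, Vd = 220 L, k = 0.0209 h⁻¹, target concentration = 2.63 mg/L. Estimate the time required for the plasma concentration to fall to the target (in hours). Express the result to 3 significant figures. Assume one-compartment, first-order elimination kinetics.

45.9 h

C₀ = Dose / Vd = 1510 / 220 = 6.864 mg/L
t = ln(C₀ / C) / k = ln(6.864 / 2.63) / 0.02090
  = ln(2.610) / 0.02090 = 0.9594 / 0.02090 = 45.90 h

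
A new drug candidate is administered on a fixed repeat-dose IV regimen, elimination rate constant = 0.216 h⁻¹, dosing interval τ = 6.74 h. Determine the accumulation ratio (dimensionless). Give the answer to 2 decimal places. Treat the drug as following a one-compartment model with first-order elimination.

e^(−kτ) = e^(−0.2160 × 6.74) = 0.2332
Accumulation ratio R = 1 / (1 − e^(−kτ)) = 1 / (1 − 0.2332) = 1.304

1.30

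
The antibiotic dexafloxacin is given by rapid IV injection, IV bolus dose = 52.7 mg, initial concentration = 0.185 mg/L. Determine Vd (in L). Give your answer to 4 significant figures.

Vd = Dose / C₀ = 52.70 / 0.185 = 284.9 L

284.9 L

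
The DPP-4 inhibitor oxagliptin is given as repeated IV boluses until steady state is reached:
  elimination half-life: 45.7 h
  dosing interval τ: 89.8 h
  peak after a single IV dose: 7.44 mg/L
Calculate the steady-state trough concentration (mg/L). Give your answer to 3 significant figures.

k = ln2 / t½ = 0.693147 / 45.7 = 0.01517 h⁻¹
e^(−kτ) = e^(−0.01517 × 89.8) = 0.2561
Accumulation ratio R = 1 / (1 − e^(−kτ)) = 1 / (1 − 0.2561) = 1.344
Steady-state trough = C₀ × R × e^(−kτ) = 7.44 × 1.344 × 0.2561 = 2.561 mg/L

2.56 mg/L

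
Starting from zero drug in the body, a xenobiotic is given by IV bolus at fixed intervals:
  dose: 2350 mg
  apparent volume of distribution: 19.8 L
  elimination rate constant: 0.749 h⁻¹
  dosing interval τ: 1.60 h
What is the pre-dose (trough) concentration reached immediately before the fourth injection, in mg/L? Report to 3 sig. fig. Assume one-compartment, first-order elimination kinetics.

49.9 mg/L

C₀ per dose = Dose / Vd = 2350 / 19.8 = 118.7 mg/L
Fraction remaining after one interval: r = e^(−kτ) = e^(−0.7490 × 1.60) = 0.3017
Before dose 4, 3 doses have been given (aged 1τ, 2τ, 3τ).
C_trough = C₀ × (r + r² + … + r^3) = C₀ × r(1−r^3)/(1−r)
        = 118.7 × 0.3017 × (1 − 0.02746) / (1 − 0.3017) = 49.88 mg/L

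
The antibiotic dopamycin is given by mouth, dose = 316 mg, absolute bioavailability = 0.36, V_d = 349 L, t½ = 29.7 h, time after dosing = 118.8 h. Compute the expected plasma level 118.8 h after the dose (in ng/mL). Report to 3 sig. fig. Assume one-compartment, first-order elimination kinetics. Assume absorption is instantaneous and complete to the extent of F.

20.4 ng/mL

Amount reaching circulation = F × Dose = 0.36 × 316.0 = 113.8 mg
C₀ = F·Dose / Vd = 113.8 / 349 = 0.3261 mg/L
k = ln2 / t½ = 0.693147 / 29.7 = 0.02334 h⁻¹
t / t½ = 118.8 / 29.7 = 4 half-lives
C = C₀ × (1/2)^4 = 0.3261 × 0.06250 = 0.02038 mg/L
Convert: 0.02038 mg/L × 1000 = 20.38 ng/mL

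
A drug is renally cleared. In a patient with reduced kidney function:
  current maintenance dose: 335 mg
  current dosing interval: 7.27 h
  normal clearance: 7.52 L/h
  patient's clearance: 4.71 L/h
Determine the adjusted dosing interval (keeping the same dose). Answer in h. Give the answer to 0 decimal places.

To keep the same average steady-state level, dosing rate must scale with clearance.
CL ratio = 4.71 / 7.52 = 0.6263
New interval (same dose) = 7.27 / 0.6263 = 11.61 h

12 h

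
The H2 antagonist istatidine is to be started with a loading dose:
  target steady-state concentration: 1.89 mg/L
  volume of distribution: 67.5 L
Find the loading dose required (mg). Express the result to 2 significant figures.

130 mg

LD = Css × Vd = 1.89 × 67.5 = 127.6 mg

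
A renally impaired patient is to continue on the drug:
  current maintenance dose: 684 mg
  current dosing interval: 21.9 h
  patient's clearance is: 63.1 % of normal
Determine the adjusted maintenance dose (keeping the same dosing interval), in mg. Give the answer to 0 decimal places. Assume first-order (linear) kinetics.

432 mg

To keep the same average steady-state level, dosing rate must scale with clearance.
CL ratio = 63.1 / 100 = 0.6310
New dose (same interval) = 684 × 0.6310 = 431.6 mg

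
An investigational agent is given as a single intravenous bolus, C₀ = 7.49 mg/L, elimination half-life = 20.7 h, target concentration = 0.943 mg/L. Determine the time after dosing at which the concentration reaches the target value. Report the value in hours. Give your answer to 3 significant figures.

k = ln2 / t½ = 0.693147 / 20.7 = 0.03349 h⁻¹
t = ln(C₀ / C) / k = ln(7.490 / 0.943) / 0.03349
  = ln(7.943) / 0.03349 = 2.072 / 0.03349 = 61.87 h

61.9 h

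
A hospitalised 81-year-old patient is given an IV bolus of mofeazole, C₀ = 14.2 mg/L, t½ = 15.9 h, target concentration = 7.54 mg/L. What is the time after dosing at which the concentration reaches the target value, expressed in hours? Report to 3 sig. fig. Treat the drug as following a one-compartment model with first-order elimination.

k = ln2 / t½ = 0.693147 / 15.9 = 0.04359 h⁻¹
t = ln(C₀ / C) / k = ln(14.20 / 7.54) / 0.04359
  = ln(1.883) / 0.04359 = 0.6329 / 0.04359 = 14.52 h

14.5 h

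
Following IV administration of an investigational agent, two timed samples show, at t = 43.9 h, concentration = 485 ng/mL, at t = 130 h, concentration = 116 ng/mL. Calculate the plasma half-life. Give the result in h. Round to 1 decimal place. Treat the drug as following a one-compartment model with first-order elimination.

k = ln(C₁/C₂) / (t₂ − t₁) = ln(485/116) / (130 − 43.9)
  = 1.431 / 86.10 = 0.01662 h⁻¹
t½ = ln2 / k = 0.693147 / 0.01662 = 41.71 h

41.7 h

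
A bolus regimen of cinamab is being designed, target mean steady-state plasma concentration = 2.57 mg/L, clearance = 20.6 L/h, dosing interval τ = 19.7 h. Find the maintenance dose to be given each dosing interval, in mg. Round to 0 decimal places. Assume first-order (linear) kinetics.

1043 mg

At steady state, Dose/τ = Css × CL.
Dose = Css × CL × τ = 2.57 × 20.60 × 19.7 = 1043 mg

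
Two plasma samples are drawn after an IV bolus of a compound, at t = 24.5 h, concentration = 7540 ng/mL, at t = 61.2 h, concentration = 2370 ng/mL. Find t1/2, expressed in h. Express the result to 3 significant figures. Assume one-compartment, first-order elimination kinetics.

k = ln(C₁/C₂) / (t₂ − t₁) = ln(7540/2370) / (61.2 − 24.5)
  = 1.157 / 36.70 = 0.03153 h⁻¹
t½ = ln2 / k = 0.693147 / 0.03153 = 21.98 h

22.0 h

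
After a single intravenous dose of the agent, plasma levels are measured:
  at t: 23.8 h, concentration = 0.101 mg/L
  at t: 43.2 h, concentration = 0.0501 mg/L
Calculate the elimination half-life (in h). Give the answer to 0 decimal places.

19 h

k = ln(C₁/C₂) / (t₂ − t₁) = ln(0.101/0.0501) / (43.2 − 23.8)
  = 0.7011 / 19.40 = 0.03614 h⁻¹
t½ = ln2 / k = 0.693147 / 0.03614 = 19.18 h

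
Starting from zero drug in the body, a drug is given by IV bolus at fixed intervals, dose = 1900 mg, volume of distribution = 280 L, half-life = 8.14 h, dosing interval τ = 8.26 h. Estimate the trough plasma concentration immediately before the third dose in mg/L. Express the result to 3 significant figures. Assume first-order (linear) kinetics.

5.02 mg/L

C₀ per dose = Dose / Vd = 1900 / 280 = 6.786 mg/L
k = ln2 / t½ = 0.693147 / 8.14 = 0.08515 h⁻¹
Fraction remaining after one interval: r = e^(−kτ) = e^(−0.08515 × 8.26) = 0.4949
Before dose 3, 2 doses have been given (aged 1τ, 2τ).
C_trough = C₀ × (r + r²) = 6.786 × (0.4949 + 0.2449) = 5.020 mg/L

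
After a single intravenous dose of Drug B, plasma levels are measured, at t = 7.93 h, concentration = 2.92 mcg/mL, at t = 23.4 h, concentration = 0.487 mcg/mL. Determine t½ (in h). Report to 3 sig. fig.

k = ln(C₁/C₂) / (t₂ − t₁) = ln(2.92/0.487) / (23.4 − 7.93)
  = 1.791 / 15.47 = 0.1158 h⁻¹
t½ = ln2 / k = 0.693147 / 0.1158 = 5.986 h

5.99 h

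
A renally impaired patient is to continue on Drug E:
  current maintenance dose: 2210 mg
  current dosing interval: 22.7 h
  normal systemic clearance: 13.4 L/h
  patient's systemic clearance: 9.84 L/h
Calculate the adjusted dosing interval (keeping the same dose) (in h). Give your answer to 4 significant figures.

30.91 h

To keep the same average steady-state level, dosing rate must scale with clearance.
CL ratio = 9.84 / 13.4 = 0.7343
New interval (same dose) = 22.7 / 0.7343 = 30.91 h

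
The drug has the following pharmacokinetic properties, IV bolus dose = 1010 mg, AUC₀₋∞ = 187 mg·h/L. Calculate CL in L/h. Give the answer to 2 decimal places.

5.40 L/h

CL = Dose / AUC = 1010 / 187 = 5.401 L/h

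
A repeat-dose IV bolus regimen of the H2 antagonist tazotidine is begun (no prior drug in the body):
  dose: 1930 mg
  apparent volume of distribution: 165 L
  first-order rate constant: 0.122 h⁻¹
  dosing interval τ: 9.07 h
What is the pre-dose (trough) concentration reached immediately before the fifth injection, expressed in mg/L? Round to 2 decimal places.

5.71 mg/L

C₀ per dose = Dose / Vd = 1930 / 165 = 11.70 mg/L
Fraction remaining after one interval: r = e^(−kτ) = e^(−0.1220 × 9.07) = 0.3307
Before dose 5, 4 doses have been given (aged 1τ, 2τ, 3τ, 4τ).
C_trough = C₀ × (r + r² + … + r^4) = C₀ × r(1−r^4)/(1−r)
        = 11.70 × 0.3307 × (1 − 0.01196) / (1 − 0.3307) = 5.712 mg/L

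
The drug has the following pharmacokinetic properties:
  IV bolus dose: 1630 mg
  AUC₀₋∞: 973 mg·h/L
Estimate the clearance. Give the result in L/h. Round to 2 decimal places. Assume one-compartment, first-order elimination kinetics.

1.68 L/h

CL = Dose / AUC = 1630 / 973 = 1.675 L/h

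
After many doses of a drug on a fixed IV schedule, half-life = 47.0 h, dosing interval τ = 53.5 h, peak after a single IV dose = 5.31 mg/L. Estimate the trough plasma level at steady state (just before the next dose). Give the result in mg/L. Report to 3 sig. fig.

4.42 mg/L

k = ln2 / t½ = 0.693147 / 47.0 = 0.01475 h⁻¹
e^(−kτ) = e^(−0.01475 × 53.5) = 0.4542
Accumulation ratio R = 1 / (1 − e^(−kτ)) = 1 / (1 − 0.4542) = 1.832
Steady-state trough = C₀ × R × e^(−kτ) = 5.31 × 1.832 × 0.4542 = 4.418 mg/L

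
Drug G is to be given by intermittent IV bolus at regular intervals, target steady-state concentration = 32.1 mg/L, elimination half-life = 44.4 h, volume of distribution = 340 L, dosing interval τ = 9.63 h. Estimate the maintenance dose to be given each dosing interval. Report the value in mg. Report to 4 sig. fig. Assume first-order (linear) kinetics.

k = ln2 / t½ = 0.693147 / 44.4 = 0.01561 h⁻¹
CL = k × Vd = 0.01561 × 340 = 5.307 L/h
At steady state, Dose/τ = Css × CL.
Dose = Css × CL × τ = 32.1 × 5.307 × 9.63 = 1641 mg

1641 mg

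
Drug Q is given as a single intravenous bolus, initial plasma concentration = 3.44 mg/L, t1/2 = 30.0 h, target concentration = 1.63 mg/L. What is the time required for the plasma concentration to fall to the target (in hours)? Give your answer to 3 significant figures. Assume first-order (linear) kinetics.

k = ln2 / t½ = 0.693147 / 30.0 = 0.02310 h⁻¹
t = ln(C₀ / C) / k = ln(3.440 / 1.63) / 0.02310
  = ln(2.110) / 0.02310 = 0.7467 / 0.02310 = 32.32 h

32.3 h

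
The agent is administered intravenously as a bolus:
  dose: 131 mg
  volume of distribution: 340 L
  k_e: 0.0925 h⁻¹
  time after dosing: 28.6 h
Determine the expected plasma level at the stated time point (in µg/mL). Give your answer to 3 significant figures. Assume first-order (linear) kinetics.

C₀ = Dose / Vd = 131.0 / 340 = 0.3853 mg/L
C = C₀ · e^(−k·t) = 0.3853 × e^(−0.09250 × 28.6)
  = 0.3853 × 0.07097 = 0.02734 mg/L
(0.02734 mg/L = 0.02734 µg/mL)

0.0273 µg/mL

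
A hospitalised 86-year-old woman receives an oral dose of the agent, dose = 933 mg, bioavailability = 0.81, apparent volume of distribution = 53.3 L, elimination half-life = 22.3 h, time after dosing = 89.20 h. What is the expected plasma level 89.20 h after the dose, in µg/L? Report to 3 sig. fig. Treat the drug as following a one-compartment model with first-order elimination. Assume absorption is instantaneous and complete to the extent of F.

886 µg/L

Amount reaching circulation = F × Dose = 0.81 × 933.0 = 755.7 mg
C₀ = F·Dose / Vd = 755.7 / 53.3 = 14.18 mg/L
k = ln2 / t½ = 0.693147 / 22.3 = 0.03108 h⁻¹
t / t½ = 89.20 / 22.3 = 4 half-lives
C = C₀ × (1/2)^4 = 14.18 × 0.06250 = 0.8863 mg/L
Convert: 0.8863 mg/L × 1000 = 886.3 µg/L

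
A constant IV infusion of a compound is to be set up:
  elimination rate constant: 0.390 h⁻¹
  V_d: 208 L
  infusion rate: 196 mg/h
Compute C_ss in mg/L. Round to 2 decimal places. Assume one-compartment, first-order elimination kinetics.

CL = k × Vd = 0.3900 × 208 = 81.12 L/h
At steady state Css = R₀ / CL = 196 / 81.12 = 2.416 mg/L

2.42 mg/L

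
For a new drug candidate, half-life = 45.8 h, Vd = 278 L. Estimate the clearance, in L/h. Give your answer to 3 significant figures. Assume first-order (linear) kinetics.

k = ln2 / t½ = 0.693147 / 45.8 = 0.01513 h⁻¹
CL = k × Vd = 0.01513 × 278 = 4.206 L/h

4.21 L/h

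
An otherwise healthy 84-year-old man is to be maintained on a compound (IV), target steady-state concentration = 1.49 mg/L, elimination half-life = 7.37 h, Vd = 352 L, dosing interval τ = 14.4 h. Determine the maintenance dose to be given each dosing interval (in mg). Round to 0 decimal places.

710 mg

k = ln2 / t½ = 0.693147 / 7.37 = 0.09405 h⁻¹
CL = k × Vd = 0.09405 × 352 = 33.11 L/h
At steady state, Dose/τ = Css × CL.
Dose = Css × CL × τ = 1.49 × 33.11 × 14.4 = 710.4 mg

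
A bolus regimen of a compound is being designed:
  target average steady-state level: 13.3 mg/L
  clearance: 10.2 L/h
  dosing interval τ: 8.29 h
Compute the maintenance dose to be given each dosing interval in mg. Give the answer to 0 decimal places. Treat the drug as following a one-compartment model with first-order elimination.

1125 mg

At steady state, Dose/τ = Css × CL.
Dose = Css × CL × τ = 13.3 × 10.20 × 8.29 = 1125 mg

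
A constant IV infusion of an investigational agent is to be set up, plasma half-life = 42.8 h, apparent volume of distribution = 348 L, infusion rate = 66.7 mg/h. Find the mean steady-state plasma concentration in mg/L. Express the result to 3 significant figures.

k = ln2 / t½ = 0.693147 / 42.8 = 0.01620 h⁻¹
CL = k × Vd = 0.01620 × 348 = 5.638 L/h
At steady state Css = R₀ / CL = 66.7 / 5.638 = 11.83 mg/L

11.8 mg/L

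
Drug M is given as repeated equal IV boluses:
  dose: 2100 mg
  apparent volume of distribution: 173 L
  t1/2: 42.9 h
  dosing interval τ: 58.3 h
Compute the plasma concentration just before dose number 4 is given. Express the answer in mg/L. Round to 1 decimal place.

C₀ per dose = Dose / Vd = 2100 / 173 = 12.14 mg/L
k = ln2 / t½ = 0.693147 / 42.9 = 0.01616 h⁻¹
Fraction remaining after one interval: r = e^(−kτ) = e^(−0.01616 × 58.3) = 0.3898
Before dose 4, 3 doses have been given (aged 1τ, 2τ, 3τ).
C_trough = C₀ × (r + r² + … + r^3) = C₀ × r(1−r^3)/(1−r)
        = 12.14 × 0.3898 × (1 − 0.05923) / (1 − 0.3898) = 7.296 mg/L

7.3 mg/L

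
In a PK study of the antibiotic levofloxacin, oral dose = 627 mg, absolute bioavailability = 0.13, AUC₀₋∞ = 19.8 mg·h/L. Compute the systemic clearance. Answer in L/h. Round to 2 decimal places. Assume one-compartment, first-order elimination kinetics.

CL = F·Dose / AUC = 0.13 × 627 / 19.8 = 4.117 L/h

4.12 L/h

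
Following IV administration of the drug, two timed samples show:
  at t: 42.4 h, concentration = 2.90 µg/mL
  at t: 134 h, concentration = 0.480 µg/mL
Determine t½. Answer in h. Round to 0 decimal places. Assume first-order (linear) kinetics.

k = ln(C₁/C₂) / (t₂ − t₁) = ln(2.90/0.480) / (134 − 42.4)
  = 1.799 / 91.60 = 0.01964 h⁻¹
t½ = ln2 / k = 0.693147 / 0.01964 = 35.29 h

35 h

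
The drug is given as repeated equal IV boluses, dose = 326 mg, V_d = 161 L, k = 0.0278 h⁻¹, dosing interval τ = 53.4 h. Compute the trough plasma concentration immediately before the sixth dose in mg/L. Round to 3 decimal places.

C₀ per dose = Dose / Vd = 326 / 161 = 2.025 mg/L
Fraction remaining after one interval: r = e^(−kτ) = e^(−0.02780 × 53.4) = 0.2266
Before dose 6, 5 doses have been given (aged 1τ, 2τ, 3τ, 4τ, 5τ).
C_trough = C₀ × (r + r² + … + r^5) = C₀ × r(1−r^5)/(1−r)
        = 2.025 × 0.2266 × (1 − 0.0005974) / (1 − 0.2266) = 0.5930 mg/L

0.593 mg/L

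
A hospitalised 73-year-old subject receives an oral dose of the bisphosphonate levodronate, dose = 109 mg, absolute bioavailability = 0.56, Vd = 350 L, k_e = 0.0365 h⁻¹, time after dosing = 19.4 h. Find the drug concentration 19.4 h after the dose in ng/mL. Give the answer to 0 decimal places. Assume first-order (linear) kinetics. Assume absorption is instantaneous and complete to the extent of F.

Amount reaching circulation = F × Dose = 0.56 × 109.0 = 61.04 mg
C₀ = F·Dose / Vd = 61.04 / 350 = 0.1744 mg/L
C = C₀ · e^(−k·t) = 0.1744 × e^(−0.03650 × 19.4)
  = 0.1744 × 0.4926 = 0.08591 mg/L
Convert: 0.08591 mg/L × 1000 = 85.91 ng/mL

86 ng/mL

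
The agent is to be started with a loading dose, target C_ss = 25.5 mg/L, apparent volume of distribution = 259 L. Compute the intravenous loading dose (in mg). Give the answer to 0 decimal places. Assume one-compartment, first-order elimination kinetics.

LD = Css × Vd = 25.5 × 259 = 6605 mg

6605 mg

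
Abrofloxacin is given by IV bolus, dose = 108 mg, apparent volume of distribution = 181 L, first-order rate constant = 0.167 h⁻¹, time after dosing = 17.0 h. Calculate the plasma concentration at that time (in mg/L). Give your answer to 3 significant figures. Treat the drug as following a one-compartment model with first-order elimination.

0.0349 mg/L

C₀ = Dose / Vd = 108.0 / 181 = 0.5967 mg/L
C = C₀ · e^(−k·t) = 0.5967 × e^(−0.1670 × 17.0)
  = 0.5967 × 0.05848 = 0.03490 mg/L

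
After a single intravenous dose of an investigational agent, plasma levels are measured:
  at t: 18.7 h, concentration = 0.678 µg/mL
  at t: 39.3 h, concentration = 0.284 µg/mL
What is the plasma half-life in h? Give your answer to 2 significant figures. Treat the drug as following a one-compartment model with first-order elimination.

16 h

k = ln(C₁/C₂) / (t₂ − t₁) = ln(0.678/0.284) / (39.3 − 18.7)
  = 0.8702 / 20.60 = 0.04224 h⁻¹
t½ = ln2 / k = 0.693147 / 0.04224 = 16.41 h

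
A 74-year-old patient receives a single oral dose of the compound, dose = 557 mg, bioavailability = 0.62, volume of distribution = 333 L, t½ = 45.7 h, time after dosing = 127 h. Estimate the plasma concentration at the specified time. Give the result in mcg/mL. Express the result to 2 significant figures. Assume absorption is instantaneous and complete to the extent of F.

0.15 mcg/mL

Amount reaching circulation = F × Dose = 0.62 × 557.0 = 345.3 mg
C₀ = F·Dose / Vd = 345.3 / 333 = 1.037 mg/L
k = ln2 / t½ = 0.693147 / 45.7 = 0.01517 h⁻¹
C = C₀ · e^(−k·t) = 1.037 × e^(−0.01517 × 127)
  = 1.037 × 0.1456 = 0.1510 mg/L
(0.1510 mg/L = 0.1510 mcg/mL)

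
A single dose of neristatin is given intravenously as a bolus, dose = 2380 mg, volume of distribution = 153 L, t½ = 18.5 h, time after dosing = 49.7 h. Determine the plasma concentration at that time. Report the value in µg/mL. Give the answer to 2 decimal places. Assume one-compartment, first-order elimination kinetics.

2.42 µg/mL

C₀ = Dose / Vd = 2380 / 153 = 15.56 mg/L
k = ln2 / t½ = 0.693147 / 18.5 = 0.03747 h⁻¹
C = C₀ · e^(−k·t) = 15.56 × e^(−0.03747 × 49.7)
  = 15.56 × 0.1553 = 2.416 mg/L
(2.416 mg/L = 2.416 µg/mL)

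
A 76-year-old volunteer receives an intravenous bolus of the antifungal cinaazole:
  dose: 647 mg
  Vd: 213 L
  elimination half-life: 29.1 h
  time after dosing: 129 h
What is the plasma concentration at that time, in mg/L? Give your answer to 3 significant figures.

0.141 mg/L

C₀ = Dose / Vd = 647.0 / 213 = 3.038 mg/L
k = ln2 / t½ = 0.693147 / 29.1 = 0.02382 h⁻¹
C = C₀ · e^(−k·t) = 3.038 × e^(−0.02382 × 129)
  = 3.038 × 0.04629 = 0.1406 mg/L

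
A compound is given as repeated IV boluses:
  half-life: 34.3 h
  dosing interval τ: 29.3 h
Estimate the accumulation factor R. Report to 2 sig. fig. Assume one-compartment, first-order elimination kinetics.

2.2

k = ln2 / t½ = 0.693147 / 34.3 = 0.02021 h⁻¹
e^(−kτ) = e^(−0.02021 × 29.3) = 0.5531
Accumulation ratio R = 1 / (1 − e^(−kτ)) = 1 / (1 − 0.5531) = 2.238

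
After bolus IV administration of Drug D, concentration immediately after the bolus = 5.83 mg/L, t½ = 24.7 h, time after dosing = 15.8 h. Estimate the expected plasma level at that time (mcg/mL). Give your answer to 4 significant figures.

3.742 mcg/mL

k = ln2 / t½ = 0.693147 / 24.7 = 0.02806 h⁻¹
C = C₀ · e^(−k·t) = 5.830 × e^(−0.02806 × 15.8)
  = 5.830 × 0.6419 = 3.742 mg/L
(3.742 mg/L = 3.742 mcg/mL)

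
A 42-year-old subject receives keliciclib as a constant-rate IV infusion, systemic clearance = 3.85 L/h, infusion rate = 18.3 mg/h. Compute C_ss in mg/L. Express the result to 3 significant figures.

4.75 mg/L

At steady state Css = R₀ / CL = 18.3 / 3.850 = 4.753 mg/L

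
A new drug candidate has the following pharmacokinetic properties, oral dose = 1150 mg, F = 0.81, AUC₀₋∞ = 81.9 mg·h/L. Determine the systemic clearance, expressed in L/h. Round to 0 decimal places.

CL = F·Dose / AUC = 0.81 × 1150 / 81.9 = 11.37 L/h

11 L/h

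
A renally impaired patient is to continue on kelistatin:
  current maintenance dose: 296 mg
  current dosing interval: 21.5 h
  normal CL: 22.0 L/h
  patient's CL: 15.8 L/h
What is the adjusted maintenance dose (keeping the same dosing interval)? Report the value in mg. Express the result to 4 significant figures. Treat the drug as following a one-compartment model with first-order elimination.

To keep the same average steady-state level, dosing rate must scale with clearance.
CL ratio = 15.8 / 22.0 = 0.7182
New dose (same interval) = 296 × 0.7182 = 212.6 mg

212.6 mg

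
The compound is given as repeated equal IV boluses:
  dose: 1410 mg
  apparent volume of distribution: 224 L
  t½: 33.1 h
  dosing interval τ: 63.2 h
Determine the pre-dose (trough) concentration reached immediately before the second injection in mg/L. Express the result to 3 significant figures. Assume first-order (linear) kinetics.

C₀ per dose = Dose / Vd = 1410 / 224 = 6.295 mg/L
k = ln2 / t½ = 0.693147 / 33.1 = 0.02094 h⁻¹
Fraction remaining after one interval: r = e^(−kτ) = e^(−0.02094 × 63.2) = 0.2662
Before dose 2, 1 dose has been given (aged 1τ).
C_trough = C₀ × r = 6.295 × 0.2662 = 1.676 mg/L

1.68 mg/L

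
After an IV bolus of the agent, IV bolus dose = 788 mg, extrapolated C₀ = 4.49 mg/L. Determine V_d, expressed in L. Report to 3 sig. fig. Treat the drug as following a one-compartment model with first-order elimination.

Vd = Dose / C₀ = 788.0 / 4.49 = 175.5 L

176 L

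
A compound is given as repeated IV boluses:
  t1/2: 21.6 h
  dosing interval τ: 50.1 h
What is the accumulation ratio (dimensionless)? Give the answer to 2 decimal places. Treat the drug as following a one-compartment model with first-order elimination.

1.25

k = ln2 / t½ = 0.693147 / 21.6 = 0.03209 h⁻¹
e^(−kτ) = e^(−0.03209 × 50.1) = 0.2003
Accumulation ratio R = 1 / (1 − e^(−kτ)) = 1 / (1 − 0.2003) = 1.250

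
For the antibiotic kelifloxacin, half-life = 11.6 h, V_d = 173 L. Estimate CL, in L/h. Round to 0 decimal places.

10 L/h

k = ln2 / t½ = 0.693147 / 11.6 = 0.05975 h⁻¹
CL = k × Vd = 0.05975 × 173 = 10.34 L/h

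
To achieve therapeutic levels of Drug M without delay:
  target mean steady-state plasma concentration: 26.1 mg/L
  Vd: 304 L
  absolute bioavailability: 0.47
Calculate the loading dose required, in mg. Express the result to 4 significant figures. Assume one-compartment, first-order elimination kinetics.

16880 mg

LD = Css × Vd / F = 26.1 × 304 / 0.47 = 16880 mg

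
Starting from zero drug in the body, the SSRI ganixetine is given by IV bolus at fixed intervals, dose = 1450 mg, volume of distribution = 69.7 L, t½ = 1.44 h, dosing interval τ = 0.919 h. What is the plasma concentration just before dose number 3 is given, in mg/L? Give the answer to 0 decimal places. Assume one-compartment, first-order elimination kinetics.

22 mg/L

C₀ per dose = Dose / Vd = 1450 / 69.7 = 20.80 mg/L
k = ln2 / t½ = 0.693147 / 1.44 = 0.4814 h⁻¹
Fraction remaining after one interval: r = e^(−kτ) = e^(−0.4814 × 0.919) = 0.6425
Before dose 3, 2 doses have been given (aged 1τ, 2τ).
C_trough = C₀ × (r + r²) = 20.80 × (0.6425 + 0.4128) = 21.95 mg/L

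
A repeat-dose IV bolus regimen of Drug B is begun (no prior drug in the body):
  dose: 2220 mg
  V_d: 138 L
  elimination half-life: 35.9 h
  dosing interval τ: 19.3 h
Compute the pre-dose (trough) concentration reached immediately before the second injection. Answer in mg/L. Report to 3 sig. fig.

11.1 mg/L

C₀ per dose = Dose / Vd = 2220 / 138 = 16.09 mg/L
k = ln2 / t½ = 0.693147 / 35.9 = 0.01931 h⁻¹
Fraction remaining after one interval: r = e^(−kτ) = e^(−0.01931 × 19.3) = 0.6889
Before dose 2, 1 dose has been given (aged 1τ).
C_trough = C₀ × r = 16.09 × 0.6889 = 11.08 mg/L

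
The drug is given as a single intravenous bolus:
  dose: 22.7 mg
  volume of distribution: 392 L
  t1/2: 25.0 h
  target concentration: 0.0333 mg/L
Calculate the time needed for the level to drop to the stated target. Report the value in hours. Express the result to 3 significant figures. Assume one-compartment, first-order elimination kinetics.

C₀ = Dose / Vd = 22.70 / 392 = 0.05791 mg/L
k = ln2 / t½ = 0.693147 / 25.0 = 0.02773 h⁻¹
t = ln(C₀ / C) / k = ln(0.05791 / 0.0333) / 0.02773
  = ln(1.739) / 0.02773 = 0.5533 / 0.02773 = 19.95 h

20.0 h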